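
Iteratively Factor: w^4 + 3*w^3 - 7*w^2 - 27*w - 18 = (w - 3)*(w^3 + 6*w^2 + 11*w + 6) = (w - 3)*(w + 2)*(w^2 + 4*w + 3) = (w - 3)*(w + 1)*(w + 2)*(w + 3)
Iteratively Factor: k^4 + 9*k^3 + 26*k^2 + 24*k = (k + 4)*(k^3 + 5*k^2 + 6*k) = (k + 2)*(k + 4)*(k^2 + 3*k) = (k + 2)*(k + 3)*(k + 4)*(k)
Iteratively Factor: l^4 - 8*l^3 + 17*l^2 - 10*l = (l - 2)*(l^3 - 6*l^2 + 5*l) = l*(l - 2)*(l^2 - 6*l + 5) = l*(l - 2)*(l - 1)*(l - 5)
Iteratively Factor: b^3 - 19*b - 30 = (b - 5)*(b^2 + 5*b + 6) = (b - 5)*(b + 2)*(b + 3)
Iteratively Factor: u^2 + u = (u + 1)*(u)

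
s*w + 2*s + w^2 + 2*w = (s + w)*(w + 2)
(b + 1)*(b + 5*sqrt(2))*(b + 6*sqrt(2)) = b^3 + b^2 + 11*sqrt(2)*b^2 + 11*sqrt(2)*b + 60*b + 60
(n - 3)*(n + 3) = n^2 - 9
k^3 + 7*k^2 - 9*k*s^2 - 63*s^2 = (k + 7)*(k - 3*s)*(k + 3*s)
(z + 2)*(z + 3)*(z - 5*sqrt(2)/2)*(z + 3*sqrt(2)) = z^4 + sqrt(2)*z^3/2 + 5*z^3 - 9*z^2 + 5*sqrt(2)*z^2/2 - 75*z + 3*sqrt(2)*z - 90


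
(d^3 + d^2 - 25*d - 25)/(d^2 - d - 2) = (d^2 - 25)/(d - 2)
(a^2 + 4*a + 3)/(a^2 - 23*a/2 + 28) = 2*(a^2 + 4*a + 3)/(2*a^2 - 23*a + 56)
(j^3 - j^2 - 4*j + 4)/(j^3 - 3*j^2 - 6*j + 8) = (j - 2)/(j - 4)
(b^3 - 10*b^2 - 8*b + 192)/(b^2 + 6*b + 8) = (b^2 - 14*b + 48)/(b + 2)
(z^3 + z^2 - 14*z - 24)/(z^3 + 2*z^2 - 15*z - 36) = (z + 2)/(z + 3)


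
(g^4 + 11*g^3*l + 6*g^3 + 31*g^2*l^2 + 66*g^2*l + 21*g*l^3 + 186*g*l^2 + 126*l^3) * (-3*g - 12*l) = -3*g^5 - 45*g^4*l - 18*g^4 - 225*g^3*l^2 - 270*g^3*l - 435*g^2*l^3 - 1350*g^2*l^2 - 252*g*l^4 - 2610*g*l^3 - 1512*l^4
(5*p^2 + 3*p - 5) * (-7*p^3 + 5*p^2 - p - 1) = -35*p^5 + 4*p^4 + 45*p^3 - 33*p^2 + 2*p + 5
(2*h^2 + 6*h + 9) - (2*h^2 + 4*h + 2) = 2*h + 7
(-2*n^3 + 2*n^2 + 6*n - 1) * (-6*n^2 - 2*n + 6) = 12*n^5 - 8*n^4 - 52*n^3 + 6*n^2 + 38*n - 6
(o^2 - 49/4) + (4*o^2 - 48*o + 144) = 5*o^2 - 48*o + 527/4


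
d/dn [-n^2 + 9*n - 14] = 9 - 2*n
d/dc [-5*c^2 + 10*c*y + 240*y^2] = -10*c + 10*y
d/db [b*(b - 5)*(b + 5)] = 3*b^2 - 25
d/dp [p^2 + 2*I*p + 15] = 2*p + 2*I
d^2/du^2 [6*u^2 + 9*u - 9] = 12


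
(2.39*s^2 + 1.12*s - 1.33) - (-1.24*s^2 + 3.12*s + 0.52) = 3.63*s^2 - 2.0*s - 1.85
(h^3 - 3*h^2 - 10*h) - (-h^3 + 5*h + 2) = 2*h^3 - 3*h^2 - 15*h - 2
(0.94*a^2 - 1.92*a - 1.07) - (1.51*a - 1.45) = 0.94*a^2 - 3.43*a + 0.38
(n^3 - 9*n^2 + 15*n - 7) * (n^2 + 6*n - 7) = n^5 - 3*n^4 - 46*n^3 + 146*n^2 - 147*n + 49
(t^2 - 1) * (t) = t^3 - t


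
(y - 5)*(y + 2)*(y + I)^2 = y^4 - 3*y^3 + 2*I*y^3 - 11*y^2 - 6*I*y^2 + 3*y - 20*I*y + 10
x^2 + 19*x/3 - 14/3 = (x - 2/3)*(x + 7)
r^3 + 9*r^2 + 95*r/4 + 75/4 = (r + 3/2)*(r + 5/2)*(r + 5)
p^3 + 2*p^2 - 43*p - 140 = (p - 7)*(p + 4)*(p + 5)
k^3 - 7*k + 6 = (k - 2)*(k - 1)*(k + 3)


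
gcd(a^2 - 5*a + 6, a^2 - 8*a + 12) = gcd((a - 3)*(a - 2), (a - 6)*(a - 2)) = a - 2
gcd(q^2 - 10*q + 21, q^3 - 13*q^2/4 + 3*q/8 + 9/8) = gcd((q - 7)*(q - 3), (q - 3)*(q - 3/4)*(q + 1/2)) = q - 3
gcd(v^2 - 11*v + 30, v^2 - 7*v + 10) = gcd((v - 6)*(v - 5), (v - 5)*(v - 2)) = v - 5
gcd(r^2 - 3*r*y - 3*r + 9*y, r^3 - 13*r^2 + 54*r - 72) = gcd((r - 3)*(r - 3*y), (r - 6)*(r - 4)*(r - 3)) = r - 3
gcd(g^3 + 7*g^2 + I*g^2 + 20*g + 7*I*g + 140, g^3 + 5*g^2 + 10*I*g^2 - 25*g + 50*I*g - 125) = g + 5*I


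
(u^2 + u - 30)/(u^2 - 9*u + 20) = (u + 6)/(u - 4)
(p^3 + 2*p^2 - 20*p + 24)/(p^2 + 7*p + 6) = (p^2 - 4*p + 4)/(p + 1)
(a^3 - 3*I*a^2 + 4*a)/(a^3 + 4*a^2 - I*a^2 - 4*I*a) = (a^2 - 3*I*a + 4)/(a^2 + a*(4 - I) - 4*I)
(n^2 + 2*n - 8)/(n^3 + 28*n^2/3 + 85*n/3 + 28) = 3*(n - 2)/(3*n^2 + 16*n + 21)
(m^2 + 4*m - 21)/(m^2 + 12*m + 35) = (m - 3)/(m + 5)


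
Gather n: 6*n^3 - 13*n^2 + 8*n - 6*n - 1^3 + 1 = 6*n^3 - 13*n^2 + 2*n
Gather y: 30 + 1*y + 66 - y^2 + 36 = -y^2 + y + 132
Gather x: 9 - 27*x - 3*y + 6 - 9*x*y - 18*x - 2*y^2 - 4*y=x*(-9*y - 45) - 2*y^2 - 7*y + 15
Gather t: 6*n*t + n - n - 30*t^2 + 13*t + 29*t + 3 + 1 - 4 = -30*t^2 + t*(6*n + 42)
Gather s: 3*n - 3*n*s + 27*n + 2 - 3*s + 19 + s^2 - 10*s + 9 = 30*n + s^2 + s*(-3*n - 13) + 30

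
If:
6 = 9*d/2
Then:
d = 4/3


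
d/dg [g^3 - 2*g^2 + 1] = g*(3*g - 4)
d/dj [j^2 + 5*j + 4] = 2*j + 5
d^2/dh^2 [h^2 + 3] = 2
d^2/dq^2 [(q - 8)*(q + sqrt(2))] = 2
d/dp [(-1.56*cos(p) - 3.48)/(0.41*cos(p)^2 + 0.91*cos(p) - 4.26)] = (0.6396*sin(p)^2 - 2.8536*cos(p) - 10.452)*sin(p)/(0.41*cos(p)^2 + 0.91*cos(p) - 4.26)^2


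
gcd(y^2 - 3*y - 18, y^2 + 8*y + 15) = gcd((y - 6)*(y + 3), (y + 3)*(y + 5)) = y + 3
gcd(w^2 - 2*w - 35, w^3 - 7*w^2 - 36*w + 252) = w - 7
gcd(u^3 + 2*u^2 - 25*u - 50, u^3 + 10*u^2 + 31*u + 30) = u^2 + 7*u + 10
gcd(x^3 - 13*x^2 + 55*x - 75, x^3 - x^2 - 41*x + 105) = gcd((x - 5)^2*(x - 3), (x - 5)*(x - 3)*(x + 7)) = x^2 - 8*x + 15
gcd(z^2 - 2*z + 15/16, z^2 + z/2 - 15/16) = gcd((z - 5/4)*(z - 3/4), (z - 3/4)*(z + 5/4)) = z - 3/4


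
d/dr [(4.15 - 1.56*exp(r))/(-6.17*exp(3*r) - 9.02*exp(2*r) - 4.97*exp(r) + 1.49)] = (-19.2504*exp(3*r) + 62.7453*exp(2*r) + 74.866*exp(r) + 18.3011)*exp(r)/(38.0689*exp(6*r) + 111.3068*exp(5*r) + 142.6902*exp(4*r) + 71.2722*exp(3*r) - 2.1787*exp(2*r) - 14.8106*exp(r) + 2.2201)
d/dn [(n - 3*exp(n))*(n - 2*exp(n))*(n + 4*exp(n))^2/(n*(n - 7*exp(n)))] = 2*(5*n^5*exp(n) + n^5 - 18*n^4*exp(2*n) - 9*n^4*exp(n) + 15*n^3*exp(3*n) - 21*n^3*exp(2*n) + 416*n^2*exp(4*n) + 79*n^2*exp(3*n) - 1008*n*exp(5*n) - 96*n*exp(4*n) + 336*exp(5*n))/(n^2*(n^2 - 14*n*exp(n) + 49*exp(2*n)))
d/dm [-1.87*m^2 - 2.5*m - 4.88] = -3.74*m - 2.5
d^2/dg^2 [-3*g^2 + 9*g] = -6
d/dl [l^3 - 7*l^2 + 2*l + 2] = 3*l^2 - 14*l + 2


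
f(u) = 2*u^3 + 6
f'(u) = 6*u^2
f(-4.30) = -153.01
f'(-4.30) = 110.94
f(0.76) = 6.88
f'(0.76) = 3.47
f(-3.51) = -80.49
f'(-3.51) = 73.92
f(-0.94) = 4.34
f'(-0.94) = 5.30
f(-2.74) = -35.14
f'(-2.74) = 45.05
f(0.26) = 6.04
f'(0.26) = 0.41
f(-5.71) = -366.34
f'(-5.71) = 195.62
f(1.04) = 8.25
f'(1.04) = 6.49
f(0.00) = 6.00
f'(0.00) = 0.00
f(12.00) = 3462.00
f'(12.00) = 864.00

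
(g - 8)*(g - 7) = g^2 - 15*g + 56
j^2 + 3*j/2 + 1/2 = (j + 1/2)*(j + 1)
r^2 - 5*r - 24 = (r - 8)*(r + 3)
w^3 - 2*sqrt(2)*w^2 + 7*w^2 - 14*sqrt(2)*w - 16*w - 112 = (w + 7)*(w - 4*sqrt(2))*(w + 2*sqrt(2))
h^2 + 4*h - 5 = (h - 1)*(h + 5)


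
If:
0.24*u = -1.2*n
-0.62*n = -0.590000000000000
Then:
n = 0.95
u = -4.76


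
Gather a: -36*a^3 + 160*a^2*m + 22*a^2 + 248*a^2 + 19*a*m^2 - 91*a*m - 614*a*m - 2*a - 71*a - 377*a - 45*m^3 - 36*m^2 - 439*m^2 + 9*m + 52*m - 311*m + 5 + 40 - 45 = -36*a^3 + a^2*(160*m + 270) + a*(19*m^2 - 705*m - 450) - 45*m^3 - 475*m^2 - 250*m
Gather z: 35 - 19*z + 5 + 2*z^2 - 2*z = 2*z^2 - 21*z + 40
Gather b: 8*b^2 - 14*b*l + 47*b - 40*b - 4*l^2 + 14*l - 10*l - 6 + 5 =8*b^2 + b*(7 - 14*l) - 4*l^2 + 4*l - 1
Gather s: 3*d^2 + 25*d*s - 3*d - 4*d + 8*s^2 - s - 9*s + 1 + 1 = 3*d^2 - 7*d + 8*s^2 + s*(25*d - 10) + 2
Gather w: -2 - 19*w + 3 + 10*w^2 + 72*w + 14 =10*w^2 + 53*w + 15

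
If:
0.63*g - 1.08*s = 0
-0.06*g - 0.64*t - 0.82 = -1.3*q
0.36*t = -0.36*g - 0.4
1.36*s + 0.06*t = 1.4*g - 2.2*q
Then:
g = 0.07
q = 0.05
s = 0.04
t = -1.18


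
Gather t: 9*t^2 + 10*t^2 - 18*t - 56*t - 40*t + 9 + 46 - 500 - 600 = 19*t^2 - 114*t - 1045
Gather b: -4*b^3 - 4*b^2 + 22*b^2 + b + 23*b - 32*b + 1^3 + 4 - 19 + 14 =-4*b^3 + 18*b^2 - 8*b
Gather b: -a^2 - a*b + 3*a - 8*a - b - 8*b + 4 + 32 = -a^2 - 5*a + b*(-a - 9) + 36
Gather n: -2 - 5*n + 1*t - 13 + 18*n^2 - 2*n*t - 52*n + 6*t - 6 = 18*n^2 + n*(-2*t - 57) + 7*t - 21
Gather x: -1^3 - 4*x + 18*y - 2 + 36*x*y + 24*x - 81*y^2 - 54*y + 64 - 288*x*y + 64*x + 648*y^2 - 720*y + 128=x*(84 - 252*y) + 567*y^2 - 756*y + 189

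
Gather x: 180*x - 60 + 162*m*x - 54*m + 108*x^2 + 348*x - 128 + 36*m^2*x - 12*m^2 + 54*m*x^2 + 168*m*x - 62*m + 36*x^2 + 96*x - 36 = -12*m^2 - 116*m + x^2*(54*m + 144) + x*(36*m^2 + 330*m + 624) - 224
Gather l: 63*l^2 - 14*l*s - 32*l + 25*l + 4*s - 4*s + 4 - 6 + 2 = 63*l^2 + l*(-14*s - 7)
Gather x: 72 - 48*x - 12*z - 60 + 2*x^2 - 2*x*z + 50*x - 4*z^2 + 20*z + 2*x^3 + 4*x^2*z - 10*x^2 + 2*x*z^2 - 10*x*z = 2*x^3 + x^2*(4*z - 8) + x*(2*z^2 - 12*z + 2) - 4*z^2 + 8*z + 12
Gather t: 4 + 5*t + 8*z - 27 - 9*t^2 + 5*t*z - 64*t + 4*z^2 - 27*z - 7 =-9*t^2 + t*(5*z - 59) + 4*z^2 - 19*z - 30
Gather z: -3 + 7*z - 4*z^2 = -4*z^2 + 7*z - 3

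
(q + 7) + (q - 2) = 2*q + 5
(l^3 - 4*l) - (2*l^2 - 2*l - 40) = l^3 - 2*l^2 - 2*l + 40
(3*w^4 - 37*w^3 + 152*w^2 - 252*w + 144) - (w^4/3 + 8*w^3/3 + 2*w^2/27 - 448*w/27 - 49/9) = 8*w^4/3 - 119*w^3/3 + 4102*w^2/27 - 6356*w/27 + 1345/9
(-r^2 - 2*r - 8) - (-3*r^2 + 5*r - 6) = 2*r^2 - 7*r - 2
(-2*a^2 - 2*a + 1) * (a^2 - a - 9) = -2*a^4 + 21*a^2 + 17*a - 9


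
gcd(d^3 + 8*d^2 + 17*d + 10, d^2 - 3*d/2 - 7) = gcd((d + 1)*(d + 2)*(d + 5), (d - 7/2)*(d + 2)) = d + 2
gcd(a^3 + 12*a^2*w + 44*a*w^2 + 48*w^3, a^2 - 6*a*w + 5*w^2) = 1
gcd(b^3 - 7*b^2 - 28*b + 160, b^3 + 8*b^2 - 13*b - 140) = b^2 + b - 20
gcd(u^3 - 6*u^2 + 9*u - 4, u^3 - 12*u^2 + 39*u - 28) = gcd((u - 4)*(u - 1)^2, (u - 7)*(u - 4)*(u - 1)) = u^2 - 5*u + 4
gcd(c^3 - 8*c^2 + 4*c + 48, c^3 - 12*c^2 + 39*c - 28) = c - 4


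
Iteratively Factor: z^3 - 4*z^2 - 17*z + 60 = (z + 4)*(z^2 - 8*z + 15) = (z - 5)*(z + 4)*(z - 3)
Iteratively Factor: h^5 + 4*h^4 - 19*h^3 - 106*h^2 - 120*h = (h - 5)*(h^4 + 9*h^3 + 26*h^2 + 24*h) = (h - 5)*(h + 4)*(h^3 + 5*h^2 + 6*h) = h*(h - 5)*(h + 4)*(h^2 + 5*h + 6) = h*(h - 5)*(h + 3)*(h + 4)*(h + 2)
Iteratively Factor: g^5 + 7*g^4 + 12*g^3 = (g + 4)*(g^4 + 3*g^3) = (g + 3)*(g + 4)*(g^3) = g*(g + 3)*(g + 4)*(g^2) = g^2*(g + 3)*(g + 4)*(g)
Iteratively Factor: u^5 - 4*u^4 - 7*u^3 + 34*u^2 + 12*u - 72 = (u - 3)*(u^4 - u^3 - 10*u^2 + 4*u + 24) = (u - 3)^2*(u^3 + 2*u^2 - 4*u - 8) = (u - 3)^2*(u - 2)*(u^2 + 4*u + 4) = (u - 3)^2*(u - 2)*(u + 2)*(u + 2)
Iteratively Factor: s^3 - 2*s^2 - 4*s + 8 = (s - 2)*(s^2 - 4) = (s - 2)^2*(s + 2)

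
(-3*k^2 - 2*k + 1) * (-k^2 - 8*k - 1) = 3*k^4 + 26*k^3 + 18*k^2 - 6*k - 1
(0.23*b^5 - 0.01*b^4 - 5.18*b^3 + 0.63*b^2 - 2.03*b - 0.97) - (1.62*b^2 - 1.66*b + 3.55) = 0.23*b^5 - 0.01*b^4 - 5.18*b^3 - 0.99*b^2 - 0.37*b - 4.52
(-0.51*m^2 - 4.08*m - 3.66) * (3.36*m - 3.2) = -1.7136*m^3 - 12.0768*m^2 + 0.758400000000002*m + 11.712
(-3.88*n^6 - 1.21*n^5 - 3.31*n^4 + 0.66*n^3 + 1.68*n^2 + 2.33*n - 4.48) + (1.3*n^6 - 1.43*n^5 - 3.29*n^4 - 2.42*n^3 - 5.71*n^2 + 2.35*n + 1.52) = -2.58*n^6 - 2.64*n^5 - 6.6*n^4 - 1.76*n^3 - 4.03*n^2 + 4.68*n - 2.96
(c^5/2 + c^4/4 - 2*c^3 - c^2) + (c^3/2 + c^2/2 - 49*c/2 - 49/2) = c^5/2 + c^4/4 - 3*c^3/2 - c^2/2 - 49*c/2 - 49/2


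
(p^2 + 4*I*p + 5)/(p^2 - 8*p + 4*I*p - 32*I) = (p^2 + 4*I*p + 5)/(p^2 + 4*p*(-2 + I) - 32*I)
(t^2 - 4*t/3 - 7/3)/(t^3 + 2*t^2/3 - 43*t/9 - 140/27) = 9*(t + 1)/(9*t^2 + 27*t + 20)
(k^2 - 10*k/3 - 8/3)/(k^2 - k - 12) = (k + 2/3)/(k + 3)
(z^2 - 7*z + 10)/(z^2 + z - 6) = (z - 5)/(z + 3)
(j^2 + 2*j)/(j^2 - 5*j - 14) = j/(j - 7)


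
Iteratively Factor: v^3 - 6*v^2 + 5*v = (v - 5)*(v^2 - v) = v*(v - 5)*(v - 1)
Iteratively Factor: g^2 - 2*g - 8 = (g + 2)*(g - 4)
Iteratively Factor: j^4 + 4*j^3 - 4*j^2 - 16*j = (j + 4)*(j^3 - 4*j) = j*(j + 4)*(j^2 - 4) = j*(j - 2)*(j + 4)*(j + 2)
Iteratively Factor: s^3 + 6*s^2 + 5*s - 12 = (s - 1)*(s^2 + 7*s + 12) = (s - 1)*(s + 3)*(s + 4)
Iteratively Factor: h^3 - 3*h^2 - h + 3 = (h + 1)*(h^2 - 4*h + 3) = (h - 3)*(h + 1)*(h - 1)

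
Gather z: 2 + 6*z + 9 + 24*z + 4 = 30*z + 15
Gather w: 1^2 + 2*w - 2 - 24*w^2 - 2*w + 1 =-24*w^2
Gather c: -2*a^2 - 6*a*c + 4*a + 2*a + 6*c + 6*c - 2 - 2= -2*a^2 + 6*a + c*(12 - 6*a) - 4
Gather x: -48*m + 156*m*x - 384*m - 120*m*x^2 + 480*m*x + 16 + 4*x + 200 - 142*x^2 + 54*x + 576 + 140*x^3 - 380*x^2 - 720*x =-432*m + 140*x^3 + x^2*(-120*m - 522) + x*(636*m - 662) + 792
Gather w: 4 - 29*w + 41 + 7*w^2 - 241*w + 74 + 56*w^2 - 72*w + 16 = 63*w^2 - 342*w + 135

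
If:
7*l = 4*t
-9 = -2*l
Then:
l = 9/2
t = 63/8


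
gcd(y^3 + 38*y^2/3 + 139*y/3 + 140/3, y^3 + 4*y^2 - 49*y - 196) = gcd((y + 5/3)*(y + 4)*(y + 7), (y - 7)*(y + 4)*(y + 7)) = y^2 + 11*y + 28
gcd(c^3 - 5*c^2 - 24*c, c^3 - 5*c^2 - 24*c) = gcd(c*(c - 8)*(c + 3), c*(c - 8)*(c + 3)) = c^3 - 5*c^2 - 24*c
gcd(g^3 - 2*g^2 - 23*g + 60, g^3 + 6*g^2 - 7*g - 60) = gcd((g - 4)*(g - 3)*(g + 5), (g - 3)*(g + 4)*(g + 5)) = g^2 + 2*g - 15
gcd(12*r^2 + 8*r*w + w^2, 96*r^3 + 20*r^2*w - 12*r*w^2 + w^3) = 2*r + w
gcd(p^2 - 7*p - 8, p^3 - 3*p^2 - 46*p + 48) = p - 8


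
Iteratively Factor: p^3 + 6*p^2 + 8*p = (p + 4)*(p^2 + 2*p) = (p + 2)*(p + 4)*(p)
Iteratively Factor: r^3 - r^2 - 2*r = (r + 1)*(r^2 - 2*r) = (r - 2)*(r + 1)*(r)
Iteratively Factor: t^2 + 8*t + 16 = (t + 4)*(t + 4)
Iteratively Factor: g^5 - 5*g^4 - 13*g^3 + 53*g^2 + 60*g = (g + 3)*(g^4 - 8*g^3 + 11*g^2 + 20*g) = (g - 4)*(g + 3)*(g^3 - 4*g^2 - 5*g) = (g - 5)*(g - 4)*(g + 3)*(g^2 + g) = g*(g - 5)*(g - 4)*(g + 3)*(g + 1)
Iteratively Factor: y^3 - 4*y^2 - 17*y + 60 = (y - 3)*(y^2 - y - 20) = (y - 5)*(y - 3)*(y + 4)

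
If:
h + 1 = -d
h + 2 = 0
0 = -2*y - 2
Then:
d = 1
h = -2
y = -1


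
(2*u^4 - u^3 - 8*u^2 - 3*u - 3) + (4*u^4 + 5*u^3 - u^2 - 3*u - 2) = 6*u^4 + 4*u^3 - 9*u^2 - 6*u - 5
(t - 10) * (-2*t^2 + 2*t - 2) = -2*t^3 + 22*t^2 - 22*t + 20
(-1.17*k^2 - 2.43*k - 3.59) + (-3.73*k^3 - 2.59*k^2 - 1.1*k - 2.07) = -3.73*k^3 - 3.76*k^2 - 3.53*k - 5.66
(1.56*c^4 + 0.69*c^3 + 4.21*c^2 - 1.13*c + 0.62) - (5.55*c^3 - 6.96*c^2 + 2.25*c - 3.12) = 1.56*c^4 - 4.86*c^3 + 11.17*c^2 - 3.38*c + 3.74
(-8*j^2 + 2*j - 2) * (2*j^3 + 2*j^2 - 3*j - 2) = -16*j^5 - 12*j^4 + 24*j^3 + 6*j^2 + 2*j + 4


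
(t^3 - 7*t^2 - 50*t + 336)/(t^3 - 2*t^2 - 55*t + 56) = (t - 6)/(t - 1)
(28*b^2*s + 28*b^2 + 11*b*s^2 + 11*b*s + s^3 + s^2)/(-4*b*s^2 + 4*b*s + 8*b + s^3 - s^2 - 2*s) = (28*b^2 + 11*b*s + s^2)/(-4*b*s + 8*b + s^2 - 2*s)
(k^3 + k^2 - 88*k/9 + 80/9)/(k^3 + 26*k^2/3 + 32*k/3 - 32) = (k - 5/3)/(k + 6)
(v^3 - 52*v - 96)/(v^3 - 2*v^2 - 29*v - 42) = (v^2 - 2*v - 48)/(v^2 - 4*v - 21)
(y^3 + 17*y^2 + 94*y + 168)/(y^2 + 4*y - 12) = (y^2 + 11*y + 28)/(y - 2)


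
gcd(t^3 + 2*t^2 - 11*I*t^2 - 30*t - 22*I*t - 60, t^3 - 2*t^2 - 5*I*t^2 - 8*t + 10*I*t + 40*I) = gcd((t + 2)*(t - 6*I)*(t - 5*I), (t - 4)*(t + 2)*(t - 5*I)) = t^2 + t*(2 - 5*I) - 10*I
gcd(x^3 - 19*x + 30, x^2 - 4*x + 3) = x - 3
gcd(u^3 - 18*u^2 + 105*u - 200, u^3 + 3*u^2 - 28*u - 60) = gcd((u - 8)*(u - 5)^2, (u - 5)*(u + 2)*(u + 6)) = u - 5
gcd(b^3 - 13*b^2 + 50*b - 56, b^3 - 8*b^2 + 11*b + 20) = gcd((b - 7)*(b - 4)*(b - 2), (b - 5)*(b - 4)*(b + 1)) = b - 4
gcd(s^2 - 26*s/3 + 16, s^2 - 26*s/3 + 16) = s^2 - 26*s/3 + 16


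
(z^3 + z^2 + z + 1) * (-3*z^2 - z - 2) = -3*z^5 - 4*z^4 - 6*z^3 - 6*z^2 - 3*z - 2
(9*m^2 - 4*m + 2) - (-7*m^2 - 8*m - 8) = 16*m^2 + 4*m + 10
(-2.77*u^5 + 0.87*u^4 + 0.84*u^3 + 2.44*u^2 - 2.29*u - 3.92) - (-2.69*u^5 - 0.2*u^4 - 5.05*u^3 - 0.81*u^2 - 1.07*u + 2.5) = -0.0800000000000001*u^5 + 1.07*u^4 + 5.89*u^3 + 3.25*u^2 - 1.22*u - 6.42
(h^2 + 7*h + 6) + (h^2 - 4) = 2*h^2 + 7*h + 2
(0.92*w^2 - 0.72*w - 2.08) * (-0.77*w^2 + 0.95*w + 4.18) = -0.7084*w^4 + 1.4284*w^3 + 4.7632*w^2 - 4.9856*w - 8.6944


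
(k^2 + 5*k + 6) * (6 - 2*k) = -2*k^3 - 4*k^2 + 18*k + 36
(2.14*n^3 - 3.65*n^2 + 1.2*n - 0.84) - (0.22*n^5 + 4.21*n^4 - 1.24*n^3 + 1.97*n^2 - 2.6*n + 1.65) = -0.22*n^5 - 4.21*n^4 + 3.38*n^3 - 5.62*n^2 + 3.8*n - 2.49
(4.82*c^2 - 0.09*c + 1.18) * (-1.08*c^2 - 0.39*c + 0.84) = -5.2056*c^4 - 1.7826*c^3 + 2.8095*c^2 - 0.5358*c + 0.9912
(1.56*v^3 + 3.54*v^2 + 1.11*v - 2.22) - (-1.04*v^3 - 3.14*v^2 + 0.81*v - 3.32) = 2.6*v^3 + 6.68*v^2 + 0.3*v + 1.1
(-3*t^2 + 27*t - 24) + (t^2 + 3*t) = -2*t^2 + 30*t - 24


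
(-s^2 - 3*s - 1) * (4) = -4*s^2 - 12*s - 4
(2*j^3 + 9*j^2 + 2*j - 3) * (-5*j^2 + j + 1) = -10*j^5 - 43*j^4 + j^3 + 26*j^2 - j - 3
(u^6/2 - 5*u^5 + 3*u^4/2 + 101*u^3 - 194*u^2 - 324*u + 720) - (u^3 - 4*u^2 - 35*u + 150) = u^6/2 - 5*u^5 + 3*u^4/2 + 100*u^3 - 190*u^2 - 289*u + 570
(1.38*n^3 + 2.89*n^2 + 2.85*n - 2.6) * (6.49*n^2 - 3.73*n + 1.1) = 8.9562*n^5 + 13.6087*n^4 + 9.2348*n^3 - 24.3255*n^2 + 12.833*n - 2.86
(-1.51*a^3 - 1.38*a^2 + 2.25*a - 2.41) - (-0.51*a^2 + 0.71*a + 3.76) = -1.51*a^3 - 0.87*a^2 + 1.54*a - 6.17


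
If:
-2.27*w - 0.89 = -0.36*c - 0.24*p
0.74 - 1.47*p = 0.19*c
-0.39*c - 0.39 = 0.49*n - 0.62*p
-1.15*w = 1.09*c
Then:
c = 0.31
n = -0.46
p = 0.46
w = -0.29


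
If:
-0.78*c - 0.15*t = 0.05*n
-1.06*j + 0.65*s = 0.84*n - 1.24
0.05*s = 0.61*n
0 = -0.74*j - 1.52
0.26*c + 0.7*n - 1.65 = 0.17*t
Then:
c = 1.76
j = -2.05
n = -0.48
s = -5.88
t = -9.00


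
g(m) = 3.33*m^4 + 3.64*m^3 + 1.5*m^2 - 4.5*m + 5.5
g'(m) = 13.32*m^3 + 10.92*m^2 + 3.0*m - 4.5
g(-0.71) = 8.99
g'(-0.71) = -5.89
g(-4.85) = 1489.86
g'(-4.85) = -1281.78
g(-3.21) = 268.56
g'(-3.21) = -342.18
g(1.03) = 10.18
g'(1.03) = 24.73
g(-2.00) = 44.66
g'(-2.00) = -73.38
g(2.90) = 329.37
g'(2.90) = 420.90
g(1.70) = 47.88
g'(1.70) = 97.60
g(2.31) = 142.80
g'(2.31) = 224.89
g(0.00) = 5.50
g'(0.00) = -4.50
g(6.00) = 5134.42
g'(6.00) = 3283.74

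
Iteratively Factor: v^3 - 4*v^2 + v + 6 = (v - 2)*(v^2 - 2*v - 3) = (v - 2)*(v + 1)*(v - 3)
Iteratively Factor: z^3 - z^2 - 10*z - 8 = (z + 2)*(z^2 - 3*z - 4) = (z - 4)*(z + 2)*(z + 1)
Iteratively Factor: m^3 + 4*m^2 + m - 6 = (m - 1)*(m^2 + 5*m + 6) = (m - 1)*(m + 3)*(m + 2)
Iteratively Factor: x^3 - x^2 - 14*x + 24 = (x - 3)*(x^2 + 2*x - 8) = (x - 3)*(x - 2)*(x + 4)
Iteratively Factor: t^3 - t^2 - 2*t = (t)*(t^2 - t - 2) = t*(t + 1)*(t - 2)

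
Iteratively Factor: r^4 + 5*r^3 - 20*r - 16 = (r - 2)*(r^3 + 7*r^2 + 14*r + 8) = (r - 2)*(r + 4)*(r^2 + 3*r + 2) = (r - 2)*(r + 2)*(r + 4)*(r + 1)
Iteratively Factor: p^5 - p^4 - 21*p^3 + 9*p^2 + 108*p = (p + 3)*(p^4 - 4*p^3 - 9*p^2 + 36*p) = (p - 4)*(p + 3)*(p^3 - 9*p) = (p - 4)*(p + 3)^2*(p^2 - 3*p) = p*(p - 4)*(p + 3)^2*(p - 3)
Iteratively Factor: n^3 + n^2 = (n)*(n^2 + n) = n^2*(n + 1)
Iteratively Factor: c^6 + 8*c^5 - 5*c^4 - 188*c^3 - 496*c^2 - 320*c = (c - 5)*(c^5 + 13*c^4 + 60*c^3 + 112*c^2 + 64*c) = c*(c - 5)*(c^4 + 13*c^3 + 60*c^2 + 112*c + 64) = c*(c - 5)*(c + 4)*(c^3 + 9*c^2 + 24*c + 16) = c*(c - 5)*(c + 4)^2*(c^2 + 5*c + 4) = c*(c - 5)*(c + 1)*(c + 4)^2*(c + 4)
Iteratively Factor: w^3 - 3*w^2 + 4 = (w + 1)*(w^2 - 4*w + 4) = (w - 2)*(w + 1)*(w - 2)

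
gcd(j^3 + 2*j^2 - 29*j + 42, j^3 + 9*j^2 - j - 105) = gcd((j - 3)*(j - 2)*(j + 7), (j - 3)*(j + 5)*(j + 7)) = j^2 + 4*j - 21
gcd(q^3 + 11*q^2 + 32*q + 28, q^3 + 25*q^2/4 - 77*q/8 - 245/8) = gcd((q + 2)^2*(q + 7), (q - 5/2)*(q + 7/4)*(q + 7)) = q + 7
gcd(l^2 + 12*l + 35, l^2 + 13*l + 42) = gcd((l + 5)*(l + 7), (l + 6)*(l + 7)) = l + 7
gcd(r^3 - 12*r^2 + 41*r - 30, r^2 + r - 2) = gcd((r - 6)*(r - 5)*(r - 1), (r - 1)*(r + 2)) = r - 1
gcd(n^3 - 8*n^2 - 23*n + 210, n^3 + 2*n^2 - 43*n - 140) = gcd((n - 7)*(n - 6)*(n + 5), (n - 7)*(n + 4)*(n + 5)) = n^2 - 2*n - 35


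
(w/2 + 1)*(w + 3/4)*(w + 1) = w^3/2 + 15*w^2/8 + 17*w/8 + 3/4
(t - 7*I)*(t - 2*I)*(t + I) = t^3 - 8*I*t^2 - 5*t - 14*I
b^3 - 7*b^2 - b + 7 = (b - 7)*(b - 1)*(b + 1)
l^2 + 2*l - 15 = (l - 3)*(l + 5)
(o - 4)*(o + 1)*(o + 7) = o^3 + 4*o^2 - 25*o - 28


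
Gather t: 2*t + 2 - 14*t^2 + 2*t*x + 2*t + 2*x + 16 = -14*t^2 + t*(2*x + 4) + 2*x + 18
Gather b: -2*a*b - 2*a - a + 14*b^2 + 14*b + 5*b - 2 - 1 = -3*a + 14*b^2 + b*(19 - 2*a) - 3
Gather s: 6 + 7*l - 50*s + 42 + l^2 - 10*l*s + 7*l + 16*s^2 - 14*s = l^2 + 14*l + 16*s^2 + s*(-10*l - 64) + 48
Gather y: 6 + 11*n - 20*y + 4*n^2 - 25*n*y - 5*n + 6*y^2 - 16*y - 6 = 4*n^2 + 6*n + 6*y^2 + y*(-25*n - 36)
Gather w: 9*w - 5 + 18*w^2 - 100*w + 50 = 18*w^2 - 91*w + 45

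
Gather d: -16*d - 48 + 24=-16*d - 24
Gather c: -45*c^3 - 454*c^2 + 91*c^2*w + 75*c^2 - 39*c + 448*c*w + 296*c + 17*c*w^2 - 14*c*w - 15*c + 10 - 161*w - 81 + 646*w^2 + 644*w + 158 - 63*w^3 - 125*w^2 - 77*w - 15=-45*c^3 + c^2*(91*w - 379) + c*(17*w^2 + 434*w + 242) - 63*w^3 + 521*w^2 + 406*w + 72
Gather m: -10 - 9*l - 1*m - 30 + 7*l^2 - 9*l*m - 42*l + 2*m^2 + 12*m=7*l^2 - 51*l + 2*m^2 + m*(11 - 9*l) - 40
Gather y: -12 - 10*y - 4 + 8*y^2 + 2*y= 8*y^2 - 8*y - 16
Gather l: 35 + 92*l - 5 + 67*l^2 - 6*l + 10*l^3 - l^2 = 10*l^3 + 66*l^2 + 86*l + 30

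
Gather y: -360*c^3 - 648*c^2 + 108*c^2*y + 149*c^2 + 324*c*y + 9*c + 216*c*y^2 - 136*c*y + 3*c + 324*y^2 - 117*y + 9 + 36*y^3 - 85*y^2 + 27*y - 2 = -360*c^3 - 499*c^2 + 12*c + 36*y^3 + y^2*(216*c + 239) + y*(108*c^2 + 188*c - 90) + 7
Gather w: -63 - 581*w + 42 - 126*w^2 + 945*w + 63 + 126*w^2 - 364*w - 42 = 0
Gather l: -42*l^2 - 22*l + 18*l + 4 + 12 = -42*l^2 - 4*l + 16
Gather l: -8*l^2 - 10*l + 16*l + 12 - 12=-8*l^2 + 6*l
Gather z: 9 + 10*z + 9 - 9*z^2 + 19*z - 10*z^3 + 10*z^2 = -10*z^3 + z^2 + 29*z + 18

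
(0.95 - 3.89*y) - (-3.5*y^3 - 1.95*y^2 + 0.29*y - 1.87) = 3.5*y^3 + 1.95*y^2 - 4.18*y + 2.82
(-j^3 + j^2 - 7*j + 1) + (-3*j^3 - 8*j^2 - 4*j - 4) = -4*j^3 - 7*j^2 - 11*j - 3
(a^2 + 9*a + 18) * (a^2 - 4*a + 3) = a^4 + 5*a^3 - 15*a^2 - 45*a + 54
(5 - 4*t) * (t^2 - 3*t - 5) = -4*t^3 + 17*t^2 + 5*t - 25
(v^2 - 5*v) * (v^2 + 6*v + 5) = v^4 + v^3 - 25*v^2 - 25*v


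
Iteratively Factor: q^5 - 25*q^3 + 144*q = (q - 4)*(q^4 + 4*q^3 - 9*q^2 - 36*q) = (q - 4)*(q + 4)*(q^3 - 9*q) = q*(q - 4)*(q + 4)*(q^2 - 9) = q*(q - 4)*(q + 3)*(q + 4)*(q - 3)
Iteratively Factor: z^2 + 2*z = (z + 2)*(z)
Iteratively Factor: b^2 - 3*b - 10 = (b + 2)*(b - 5)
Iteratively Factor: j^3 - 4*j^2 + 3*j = (j)*(j^2 - 4*j + 3) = j*(j - 1)*(j - 3)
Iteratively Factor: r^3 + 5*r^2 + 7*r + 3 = (r + 3)*(r^2 + 2*r + 1) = (r + 1)*(r + 3)*(r + 1)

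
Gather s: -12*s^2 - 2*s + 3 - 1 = -12*s^2 - 2*s + 2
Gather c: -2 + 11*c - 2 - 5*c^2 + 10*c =-5*c^2 + 21*c - 4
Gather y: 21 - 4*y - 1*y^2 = -y^2 - 4*y + 21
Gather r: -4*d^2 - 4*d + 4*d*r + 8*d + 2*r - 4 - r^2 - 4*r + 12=-4*d^2 + 4*d - r^2 + r*(4*d - 2) + 8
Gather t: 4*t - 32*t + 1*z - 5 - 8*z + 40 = -28*t - 7*z + 35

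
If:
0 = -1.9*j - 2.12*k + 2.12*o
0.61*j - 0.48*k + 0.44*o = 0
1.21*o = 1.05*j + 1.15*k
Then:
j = 0.00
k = 0.00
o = 0.00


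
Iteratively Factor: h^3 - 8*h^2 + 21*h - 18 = (h - 2)*(h^2 - 6*h + 9) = (h - 3)*(h - 2)*(h - 3)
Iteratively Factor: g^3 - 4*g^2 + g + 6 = (g + 1)*(g^2 - 5*g + 6) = (g - 2)*(g + 1)*(g - 3)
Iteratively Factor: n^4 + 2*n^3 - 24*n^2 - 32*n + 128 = (n - 2)*(n^3 + 4*n^2 - 16*n - 64) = (n - 2)*(n + 4)*(n^2 - 16) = (n - 4)*(n - 2)*(n + 4)*(n + 4)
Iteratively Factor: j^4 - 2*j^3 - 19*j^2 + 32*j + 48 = (j - 4)*(j^3 + 2*j^2 - 11*j - 12) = (j - 4)*(j - 3)*(j^2 + 5*j + 4) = (j - 4)*(j - 3)*(j + 1)*(j + 4)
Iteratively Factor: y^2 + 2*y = (y + 2)*(y)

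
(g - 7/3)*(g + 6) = g^2 + 11*g/3 - 14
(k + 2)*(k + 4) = k^2 + 6*k + 8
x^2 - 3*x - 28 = (x - 7)*(x + 4)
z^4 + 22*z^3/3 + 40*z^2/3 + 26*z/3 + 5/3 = (z + 1/3)*(z + 1)^2*(z + 5)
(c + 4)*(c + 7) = c^2 + 11*c + 28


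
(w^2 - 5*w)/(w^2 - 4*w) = (w - 5)/(w - 4)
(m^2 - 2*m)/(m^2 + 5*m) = (m - 2)/(m + 5)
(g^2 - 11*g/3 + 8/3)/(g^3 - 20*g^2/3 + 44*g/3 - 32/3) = (g - 1)/(g^2 - 4*g + 4)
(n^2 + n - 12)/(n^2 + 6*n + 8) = (n - 3)/(n + 2)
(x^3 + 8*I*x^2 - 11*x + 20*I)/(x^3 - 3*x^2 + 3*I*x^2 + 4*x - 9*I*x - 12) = (x + 5*I)/(x - 3)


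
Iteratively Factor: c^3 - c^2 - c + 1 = (c + 1)*(c^2 - 2*c + 1) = (c - 1)*(c + 1)*(c - 1)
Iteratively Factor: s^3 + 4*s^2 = (s)*(s^2 + 4*s) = s^2*(s + 4)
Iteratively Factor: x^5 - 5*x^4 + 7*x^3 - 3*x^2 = (x - 3)*(x^4 - 2*x^3 + x^2) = x*(x - 3)*(x^3 - 2*x^2 + x) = x*(x - 3)*(x - 1)*(x^2 - x) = x^2*(x - 3)*(x - 1)*(x - 1)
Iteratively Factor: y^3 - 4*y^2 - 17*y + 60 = (y - 3)*(y^2 - y - 20) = (y - 3)*(y + 4)*(y - 5)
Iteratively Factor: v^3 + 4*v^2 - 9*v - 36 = (v + 4)*(v^2 - 9) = (v + 3)*(v + 4)*(v - 3)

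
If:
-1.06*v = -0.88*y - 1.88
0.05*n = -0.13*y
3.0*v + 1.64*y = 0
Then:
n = 3.35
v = 0.70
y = -1.29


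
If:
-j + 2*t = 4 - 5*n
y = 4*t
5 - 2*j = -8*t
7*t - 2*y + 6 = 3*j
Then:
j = 53/26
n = 163/130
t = -3/26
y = -6/13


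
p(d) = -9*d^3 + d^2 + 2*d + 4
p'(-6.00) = -982.00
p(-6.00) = 1972.00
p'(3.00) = -235.00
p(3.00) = -224.00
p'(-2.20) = -133.08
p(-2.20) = 100.27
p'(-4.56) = -568.55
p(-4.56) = 869.04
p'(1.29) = -40.35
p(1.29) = -11.08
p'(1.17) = -32.62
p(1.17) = -6.71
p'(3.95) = -411.37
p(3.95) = -527.17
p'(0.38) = -1.14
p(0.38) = 4.41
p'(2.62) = -178.10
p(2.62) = -145.76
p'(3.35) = -294.31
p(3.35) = -316.44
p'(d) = -27*d^2 + 2*d + 2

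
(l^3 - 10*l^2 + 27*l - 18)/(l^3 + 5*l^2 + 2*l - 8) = (l^2 - 9*l + 18)/(l^2 + 6*l + 8)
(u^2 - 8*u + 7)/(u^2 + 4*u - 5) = (u - 7)/(u + 5)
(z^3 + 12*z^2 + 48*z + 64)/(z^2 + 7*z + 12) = (z^2 + 8*z + 16)/(z + 3)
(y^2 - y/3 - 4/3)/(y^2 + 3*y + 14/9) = 3*(3*y^2 - y - 4)/(9*y^2 + 27*y + 14)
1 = 1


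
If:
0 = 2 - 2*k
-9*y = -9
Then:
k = 1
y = 1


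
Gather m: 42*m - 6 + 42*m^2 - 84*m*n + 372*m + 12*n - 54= 42*m^2 + m*(414 - 84*n) + 12*n - 60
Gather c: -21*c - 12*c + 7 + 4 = 11 - 33*c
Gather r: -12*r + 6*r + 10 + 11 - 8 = 13 - 6*r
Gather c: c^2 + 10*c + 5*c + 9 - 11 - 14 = c^2 + 15*c - 16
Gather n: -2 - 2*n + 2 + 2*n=0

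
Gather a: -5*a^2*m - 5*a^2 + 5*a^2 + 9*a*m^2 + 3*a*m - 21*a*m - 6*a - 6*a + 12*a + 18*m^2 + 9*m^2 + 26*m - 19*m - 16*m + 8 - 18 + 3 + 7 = -5*a^2*m + a*(9*m^2 - 18*m) + 27*m^2 - 9*m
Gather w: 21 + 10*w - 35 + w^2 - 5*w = w^2 + 5*w - 14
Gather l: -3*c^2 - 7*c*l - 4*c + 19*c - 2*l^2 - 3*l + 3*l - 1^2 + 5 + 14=-3*c^2 - 7*c*l + 15*c - 2*l^2 + 18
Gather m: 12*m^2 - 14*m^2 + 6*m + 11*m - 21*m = -2*m^2 - 4*m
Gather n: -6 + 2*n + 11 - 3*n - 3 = 2 - n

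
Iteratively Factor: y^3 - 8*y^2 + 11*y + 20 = (y - 5)*(y^2 - 3*y - 4) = (y - 5)*(y - 4)*(y + 1)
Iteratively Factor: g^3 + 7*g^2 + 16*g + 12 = (g + 2)*(g^2 + 5*g + 6) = (g + 2)*(g + 3)*(g + 2)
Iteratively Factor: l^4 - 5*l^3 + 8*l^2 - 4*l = (l - 2)*(l^3 - 3*l^2 + 2*l) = (l - 2)*(l - 1)*(l^2 - 2*l) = l*(l - 2)*(l - 1)*(l - 2)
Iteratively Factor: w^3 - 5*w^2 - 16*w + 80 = (w - 5)*(w^2 - 16) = (w - 5)*(w - 4)*(w + 4)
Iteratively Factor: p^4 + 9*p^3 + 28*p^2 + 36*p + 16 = (p + 1)*(p^3 + 8*p^2 + 20*p + 16) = (p + 1)*(p + 4)*(p^2 + 4*p + 4) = (p + 1)*(p + 2)*(p + 4)*(p + 2)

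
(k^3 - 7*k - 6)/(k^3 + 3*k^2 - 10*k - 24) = (k + 1)/(k + 4)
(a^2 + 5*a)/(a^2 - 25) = a/(a - 5)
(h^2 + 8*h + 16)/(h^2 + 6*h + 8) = (h + 4)/(h + 2)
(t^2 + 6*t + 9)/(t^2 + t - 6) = (t + 3)/(t - 2)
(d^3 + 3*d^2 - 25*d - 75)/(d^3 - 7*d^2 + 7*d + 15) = (d^2 + 8*d + 15)/(d^2 - 2*d - 3)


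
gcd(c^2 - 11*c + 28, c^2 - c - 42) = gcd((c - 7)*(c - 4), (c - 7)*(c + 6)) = c - 7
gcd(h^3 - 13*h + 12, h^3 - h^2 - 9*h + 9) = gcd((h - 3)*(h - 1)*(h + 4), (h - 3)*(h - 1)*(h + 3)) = h^2 - 4*h + 3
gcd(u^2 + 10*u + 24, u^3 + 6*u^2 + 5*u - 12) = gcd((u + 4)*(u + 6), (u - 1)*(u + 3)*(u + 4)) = u + 4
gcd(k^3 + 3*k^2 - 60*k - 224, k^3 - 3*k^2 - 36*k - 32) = k^2 - 4*k - 32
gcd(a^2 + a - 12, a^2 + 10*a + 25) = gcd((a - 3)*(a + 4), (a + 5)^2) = 1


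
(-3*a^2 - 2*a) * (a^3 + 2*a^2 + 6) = -3*a^5 - 8*a^4 - 4*a^3 - 18*a^2 - 12*a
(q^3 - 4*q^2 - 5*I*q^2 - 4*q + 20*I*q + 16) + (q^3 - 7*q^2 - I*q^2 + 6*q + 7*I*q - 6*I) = 2*q^3 - 11*q^2 - 6*I*q^2 + 2*q + 27*I*q + 16 - 6*I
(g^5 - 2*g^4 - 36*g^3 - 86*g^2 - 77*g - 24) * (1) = g^5 - 2*g^4 - 36*g^3 - 86*g^2 - 77*g - 24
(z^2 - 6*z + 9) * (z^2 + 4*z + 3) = z^4 - 2*z^3 - 12*z^2 + 18*z + 27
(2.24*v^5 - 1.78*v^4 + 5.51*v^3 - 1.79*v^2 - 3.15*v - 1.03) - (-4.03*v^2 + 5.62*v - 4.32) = 2.24*v^5 - 1.78*v^4 + 5.51*v^3 + 2.24*v^2 - 8.77*v + 3.29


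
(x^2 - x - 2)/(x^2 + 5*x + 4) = (x - 2)/(x + 4)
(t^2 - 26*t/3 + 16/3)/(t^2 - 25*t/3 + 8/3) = (3*t - 2)/(3*t - 1)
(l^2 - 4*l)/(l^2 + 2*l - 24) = l/(l + 6)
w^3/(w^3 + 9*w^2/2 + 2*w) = 2*w^2/(2*w^2 + 9*w + 4)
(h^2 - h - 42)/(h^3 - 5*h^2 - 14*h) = (h + 6)/(h*(h + 2))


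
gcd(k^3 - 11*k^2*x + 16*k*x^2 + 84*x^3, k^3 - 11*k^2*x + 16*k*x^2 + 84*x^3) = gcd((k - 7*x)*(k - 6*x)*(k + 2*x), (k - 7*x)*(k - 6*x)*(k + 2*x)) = k^3 - 11*k^2*x + 16*k*x^2 + 84*x^3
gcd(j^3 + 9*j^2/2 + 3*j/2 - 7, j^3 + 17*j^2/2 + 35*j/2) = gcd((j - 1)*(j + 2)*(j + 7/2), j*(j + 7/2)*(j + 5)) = j + 7/2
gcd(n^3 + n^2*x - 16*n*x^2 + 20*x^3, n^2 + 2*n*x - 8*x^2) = -n + 2*x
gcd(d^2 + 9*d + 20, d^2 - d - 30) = d + 5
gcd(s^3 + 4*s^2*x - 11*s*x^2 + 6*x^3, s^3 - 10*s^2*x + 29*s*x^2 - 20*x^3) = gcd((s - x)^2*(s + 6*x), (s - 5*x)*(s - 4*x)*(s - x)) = -s + x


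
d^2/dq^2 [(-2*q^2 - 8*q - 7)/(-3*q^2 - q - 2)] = 2*(66*q^3 + 153*q^2 - 81*q - 43)/(27*q^6 + 27*q^5 + 63*q^4 + 37*q^3 + 42*q^2 + 12*q + 8)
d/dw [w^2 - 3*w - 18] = 2*w - 3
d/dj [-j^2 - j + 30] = -2*j - 1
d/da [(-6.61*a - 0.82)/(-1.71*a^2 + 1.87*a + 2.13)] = (11.3031*a^2 - 12.3607*a - (3.42*a - 1.87)*(6.61*a + 0.82) - 14.0793)/(-1.71*a^2 + 1.87*a + 2.13)^2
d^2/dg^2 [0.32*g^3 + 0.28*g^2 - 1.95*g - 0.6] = 1.92*g + 0.56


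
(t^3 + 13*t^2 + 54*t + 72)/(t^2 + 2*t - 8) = (t^2 + 9*t + 18)/(t - 2)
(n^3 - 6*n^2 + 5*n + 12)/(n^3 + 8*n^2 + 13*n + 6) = (n^2 - 7*n + 12)/(n^2 + 7*n + 6)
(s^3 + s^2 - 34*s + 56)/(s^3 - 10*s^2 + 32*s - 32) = (s + 7)/(s - 4)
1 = 1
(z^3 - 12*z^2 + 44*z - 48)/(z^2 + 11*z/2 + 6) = 2*(z^3 - 12*z^2 + 44*z - 48)/(2*z^2 + 11*z + 12)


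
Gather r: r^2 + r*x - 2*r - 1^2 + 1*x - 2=r^2 + r*(x - 2) + x - 3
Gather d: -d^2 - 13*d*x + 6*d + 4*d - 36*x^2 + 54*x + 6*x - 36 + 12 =-d^2 + d*(10 - 13*x) - 36*x^2 + 60*x - 24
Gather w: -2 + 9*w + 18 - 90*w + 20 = 36 - 81*w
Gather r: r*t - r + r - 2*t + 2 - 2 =r*t - 2*t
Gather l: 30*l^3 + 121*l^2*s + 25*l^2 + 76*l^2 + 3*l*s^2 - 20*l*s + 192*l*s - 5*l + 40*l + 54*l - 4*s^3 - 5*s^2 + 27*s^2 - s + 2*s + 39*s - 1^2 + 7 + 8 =30*l^3 + l^2*(121*s + 101) + l*(3*s^2 + 172*s + 89) - 4*s^3 + 22*s^2 + 40*s + 14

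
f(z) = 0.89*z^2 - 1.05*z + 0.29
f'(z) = 1.78*z - 1.05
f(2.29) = 2.55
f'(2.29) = 3.03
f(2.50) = 3.23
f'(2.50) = 3.40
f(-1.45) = 3.68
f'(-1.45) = -3.63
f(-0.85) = 1.83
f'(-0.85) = -2.56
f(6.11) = 27.10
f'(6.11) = 9.83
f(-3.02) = 11.58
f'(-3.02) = -6.43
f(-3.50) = 14.87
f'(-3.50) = -7.28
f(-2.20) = 6.91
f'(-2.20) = -4.97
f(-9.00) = 81.83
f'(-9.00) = -17.07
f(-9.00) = 81.83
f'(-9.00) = -17.07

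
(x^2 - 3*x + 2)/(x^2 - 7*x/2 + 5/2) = 2*(x - 2)/(2*x - 5)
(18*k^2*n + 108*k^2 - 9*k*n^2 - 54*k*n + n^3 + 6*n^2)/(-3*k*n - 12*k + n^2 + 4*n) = (-6*k*n - 36*k + n^2 + 6*n)/(n + 4)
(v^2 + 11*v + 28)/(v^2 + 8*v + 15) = (v^2 + 11*v + 28)/(v^2 + 8*v + 15)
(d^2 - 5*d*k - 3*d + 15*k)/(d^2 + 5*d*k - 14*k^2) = (d^2 - 5*d*k - 3*d + 15*k)/(d^2 + 5*d*k - 14*k^2)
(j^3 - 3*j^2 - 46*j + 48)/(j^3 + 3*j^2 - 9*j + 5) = (j^2 - 2*j - 48)/(j^2 + 4*j - 5)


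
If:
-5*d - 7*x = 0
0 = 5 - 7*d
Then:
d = 5/7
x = -25/49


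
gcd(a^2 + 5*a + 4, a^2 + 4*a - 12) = 1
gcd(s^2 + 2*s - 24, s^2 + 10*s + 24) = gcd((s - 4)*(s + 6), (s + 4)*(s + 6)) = s + 6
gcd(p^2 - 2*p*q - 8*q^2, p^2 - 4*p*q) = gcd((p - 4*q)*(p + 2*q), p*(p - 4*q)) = p - 4*q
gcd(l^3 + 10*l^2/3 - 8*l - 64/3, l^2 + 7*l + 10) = l + 2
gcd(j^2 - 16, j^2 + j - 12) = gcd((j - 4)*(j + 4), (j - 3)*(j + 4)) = j + 4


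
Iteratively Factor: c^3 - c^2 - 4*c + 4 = (c + 2)*(c^2 - 3*c + 2) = (c - 2)*(c + 2)*(c - 1)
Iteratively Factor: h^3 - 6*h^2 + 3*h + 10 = (h - 5)*(h^2 - h - 2) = (h - 5)*(h + 1)*(h - 2)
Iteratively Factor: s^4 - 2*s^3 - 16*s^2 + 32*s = (s - 4)*(s^3 + 2*s^2 - 8*s) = (s - 4)*(s + 4)*(s^2 - 2*s) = s*(s - 4)*(s + 4)*(s - 2)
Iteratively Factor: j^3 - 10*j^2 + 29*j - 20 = (j - 1)*(j^2 - 9*j + 20) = (j - 4)*(j - 1)*(j - 5)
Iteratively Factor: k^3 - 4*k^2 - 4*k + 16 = (k + 2)*(k^2 - 6*k + 8) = (k - 4)*(k + 2)*(k - 2)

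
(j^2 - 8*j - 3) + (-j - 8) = j^2 - 9*j - 11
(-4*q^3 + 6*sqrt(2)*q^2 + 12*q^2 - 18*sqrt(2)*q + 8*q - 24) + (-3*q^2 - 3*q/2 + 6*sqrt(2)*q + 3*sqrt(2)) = -4*q^3 + 6*sqrt(2)*q^2 + 9*q^2 - 12*sqrt(2)*q + 13*q/2 - 24 + 3*sqrt(2)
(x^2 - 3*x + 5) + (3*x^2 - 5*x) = 4*x^2 - 8*x + 5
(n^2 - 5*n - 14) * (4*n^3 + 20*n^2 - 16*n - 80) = 4*n^5 - 172*n^3 - 280*n^2 + 624*n + 1120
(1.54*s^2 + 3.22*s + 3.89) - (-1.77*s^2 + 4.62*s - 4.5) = 3.31*s^2 - 1.4*s + 8.39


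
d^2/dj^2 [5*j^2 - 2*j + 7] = 10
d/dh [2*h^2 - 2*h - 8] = 4*h - 2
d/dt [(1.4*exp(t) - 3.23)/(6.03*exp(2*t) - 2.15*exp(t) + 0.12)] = (-8.442*exp(2*t) + 38.9538*exp(t) - 6.7765)*exp(t)/(36.3609*exp(4*t) - 25.929*exp(3*t) + 6.0697*exp(2*t) - 0.516*exp(t) + 0.0144)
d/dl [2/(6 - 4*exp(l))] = 2*exp(l)/(2*exp(l) - 3)^2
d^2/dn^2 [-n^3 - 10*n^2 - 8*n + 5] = -6*n - 20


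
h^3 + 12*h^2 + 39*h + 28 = (h + 1)*(h + 4)*(h + 7)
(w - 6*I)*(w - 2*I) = w^2 - 8*I*w - 12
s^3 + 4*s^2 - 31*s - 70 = (s - 5)*(s + 2)*(s + 7)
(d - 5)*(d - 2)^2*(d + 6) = d^4 - 3*d^3 - 30*d^2 + 124*d - 120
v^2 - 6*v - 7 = (v - 7)*(v + 1)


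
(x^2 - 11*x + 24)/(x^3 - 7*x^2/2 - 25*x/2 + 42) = 2*(x - 8)/(2*x^2 - x - 28)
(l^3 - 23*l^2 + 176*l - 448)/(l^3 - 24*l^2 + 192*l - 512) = (l - 7)/(l - 8)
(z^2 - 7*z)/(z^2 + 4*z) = (z - 7)/(z + 4)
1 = 1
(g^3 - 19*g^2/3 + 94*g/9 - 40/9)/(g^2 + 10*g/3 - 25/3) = (3*g^2 - 14*g + 8)/(3*(g + 5))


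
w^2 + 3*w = w*(w + 3)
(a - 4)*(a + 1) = a^2 - 3*a - 4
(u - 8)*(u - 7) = u^2 - 15*u + 56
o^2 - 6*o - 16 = (o - 8)*(o + 2)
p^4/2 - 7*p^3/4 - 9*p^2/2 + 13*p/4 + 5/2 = (p/2 + 1)*(p - 5)*(p - 1)*(p + 1/2)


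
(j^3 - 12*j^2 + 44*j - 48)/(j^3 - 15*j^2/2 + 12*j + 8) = 2*(j^2 - 8*j + 12)/(2*j^2 - 7*j - 4)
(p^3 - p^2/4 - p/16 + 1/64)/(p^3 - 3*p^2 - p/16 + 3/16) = (p - 1/4)/(p - 3)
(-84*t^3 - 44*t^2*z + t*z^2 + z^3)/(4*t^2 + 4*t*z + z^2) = (-42*t^2 - t*z + z^2)/(2*t + z)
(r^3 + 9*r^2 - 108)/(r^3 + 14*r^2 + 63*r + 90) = (r^2 + 3*r - 18)/(r^2 + 8*r + 15)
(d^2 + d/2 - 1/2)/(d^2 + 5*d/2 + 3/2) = (2*d - 1)/(2*d + 3)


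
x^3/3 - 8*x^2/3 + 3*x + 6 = (x/3 + 1/3)*(x - 6)*(x - 3)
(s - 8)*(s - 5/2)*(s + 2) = s^3 - 17*s^2/2 - s + 40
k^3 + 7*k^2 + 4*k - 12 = (k - 1)*(k + 2)*(k + 6)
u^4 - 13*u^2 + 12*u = u*(u - 3)*(u - 1)*(u + 4)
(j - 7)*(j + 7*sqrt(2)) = j^2 - 7*j + 7*sqrt(2)*j - 49*sqrt(2)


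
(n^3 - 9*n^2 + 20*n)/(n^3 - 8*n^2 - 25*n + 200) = n*(n - 4)/(n^2 - 3*n - 40)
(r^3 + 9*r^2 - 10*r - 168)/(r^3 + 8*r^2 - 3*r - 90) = (r^2 + 3*r - 28)/(r^2 + 2*r - 15)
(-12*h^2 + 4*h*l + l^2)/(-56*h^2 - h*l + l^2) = (12*h^2 - 4*h*l - l^2)/(56*h^2 + h*l - l^2)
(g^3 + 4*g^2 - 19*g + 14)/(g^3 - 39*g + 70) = (g - 1)/(g - 5)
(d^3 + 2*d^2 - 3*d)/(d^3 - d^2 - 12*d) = (d - 1)/(d - 4)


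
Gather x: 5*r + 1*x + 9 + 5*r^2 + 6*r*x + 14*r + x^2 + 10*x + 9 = 5*r^2 + 19*r + x^2 + x*(6*r + 11) + 18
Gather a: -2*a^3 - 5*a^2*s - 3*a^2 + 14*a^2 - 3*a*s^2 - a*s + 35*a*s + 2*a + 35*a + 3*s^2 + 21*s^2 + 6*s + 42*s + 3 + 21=-2*a^3 + a^2*(11 - 5*s) + a*(-3*s^2 + 34*s + 37) + 24*s^2 + 48*s + 24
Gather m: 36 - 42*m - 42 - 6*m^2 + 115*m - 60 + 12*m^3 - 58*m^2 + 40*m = 12*m^3 - 64*m^2 + 113*m - 66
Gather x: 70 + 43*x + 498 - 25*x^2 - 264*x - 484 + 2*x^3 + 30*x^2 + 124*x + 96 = 2*x^3 + 5*x^2 - 97*x + 180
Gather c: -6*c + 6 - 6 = -6*c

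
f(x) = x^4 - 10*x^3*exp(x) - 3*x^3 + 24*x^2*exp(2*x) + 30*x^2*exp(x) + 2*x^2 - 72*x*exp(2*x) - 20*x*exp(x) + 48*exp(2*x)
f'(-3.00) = -192.68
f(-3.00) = 211.06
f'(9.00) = 200075271720.29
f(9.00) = 88206163513.58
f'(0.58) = -47.25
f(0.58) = 39.68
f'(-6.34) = -1402.46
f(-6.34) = 2467.45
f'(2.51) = 11997.41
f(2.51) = 2565.45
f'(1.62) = -130.27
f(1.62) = -125.71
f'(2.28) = 4770.06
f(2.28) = 744.14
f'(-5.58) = -991.85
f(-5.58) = 1563.49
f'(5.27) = 31925400.13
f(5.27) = 12523655.18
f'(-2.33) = -102.67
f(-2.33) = 114.24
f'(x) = -10*x^3*exp(x) + 4*x^3 + 48*x^2*exp(2*x) - 9*x^2 - 96*x*exp(2*x) + 40*x*exp(x) + 4*x + 24*exp(2*x) - 20*exp(x)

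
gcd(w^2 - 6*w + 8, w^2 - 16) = w - 4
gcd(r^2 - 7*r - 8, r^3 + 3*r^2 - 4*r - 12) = 1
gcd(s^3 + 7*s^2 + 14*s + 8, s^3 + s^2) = s + 1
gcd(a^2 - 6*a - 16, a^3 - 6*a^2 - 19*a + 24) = a - 8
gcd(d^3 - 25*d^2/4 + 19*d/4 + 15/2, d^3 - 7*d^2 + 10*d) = d^2 - 7*d + 10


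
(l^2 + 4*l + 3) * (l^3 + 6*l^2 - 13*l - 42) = l^5 + 10*l^4 + 14*l^3 - 76*l^2 - 207*l - 126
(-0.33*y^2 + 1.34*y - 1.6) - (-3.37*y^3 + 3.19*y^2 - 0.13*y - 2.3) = 3.37*y^3 - 3.52*y^2 + 1.47*y + 0.7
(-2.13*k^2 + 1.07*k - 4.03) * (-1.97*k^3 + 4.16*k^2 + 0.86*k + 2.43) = 4.1961*k^5 - 10.9687*k^4 + 10.5585*k^3 - 21.0205*k^2 - 0.8657*k - 9.7929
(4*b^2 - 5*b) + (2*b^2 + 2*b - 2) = 6*b^2 - 3*b - 2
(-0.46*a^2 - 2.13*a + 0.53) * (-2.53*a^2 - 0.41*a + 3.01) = 1.1638*a^4 + 5.5775*a^3 - 1.8522*a^2 - 6.6286*a + 1.5953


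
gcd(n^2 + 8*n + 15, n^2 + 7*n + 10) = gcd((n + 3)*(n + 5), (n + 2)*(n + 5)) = n + 5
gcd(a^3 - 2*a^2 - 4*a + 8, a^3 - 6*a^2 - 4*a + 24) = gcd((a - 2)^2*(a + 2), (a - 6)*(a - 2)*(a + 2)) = a^2 - 4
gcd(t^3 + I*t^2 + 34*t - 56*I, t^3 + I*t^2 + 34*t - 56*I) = t^3 + I*t^2 + 34*t - 56*I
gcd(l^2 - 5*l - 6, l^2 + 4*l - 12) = 1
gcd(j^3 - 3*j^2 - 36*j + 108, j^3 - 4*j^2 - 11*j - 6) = j - 6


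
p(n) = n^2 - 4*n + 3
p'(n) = 2*n - 4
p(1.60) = -0.84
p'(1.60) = -0.80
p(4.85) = 7.12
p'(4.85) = 5.70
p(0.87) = 0.28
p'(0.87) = -2.26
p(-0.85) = 7.12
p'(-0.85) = -5.70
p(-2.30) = 17.49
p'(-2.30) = -8.60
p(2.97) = -0.06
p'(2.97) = 1.94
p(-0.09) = 3.37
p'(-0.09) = -4.18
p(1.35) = -0.58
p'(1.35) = -1.30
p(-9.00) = 120.00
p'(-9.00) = -22.00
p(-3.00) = 24.00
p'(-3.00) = -10.00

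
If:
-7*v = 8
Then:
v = -8/7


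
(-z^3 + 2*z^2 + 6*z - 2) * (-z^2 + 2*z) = z^5 - 4*z^4 - 2*z^3 + 14*z^2 - 4*z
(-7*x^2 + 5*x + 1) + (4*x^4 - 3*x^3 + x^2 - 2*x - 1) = 4*x^4 - 3*x^3 - 6*x^2 + 3*x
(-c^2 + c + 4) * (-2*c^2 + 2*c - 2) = 2*c^4 - 4*c^3 - 4*c^2 + 6*c - 8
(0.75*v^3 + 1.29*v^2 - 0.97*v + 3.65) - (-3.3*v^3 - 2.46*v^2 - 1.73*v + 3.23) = 4.05*v^3 + 3.75*v^2 + 0.76*v + 0.42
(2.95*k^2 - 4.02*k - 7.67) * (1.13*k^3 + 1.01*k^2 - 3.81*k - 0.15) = 3.3335*k^5 - 1.5631*k^4 - 23.9668*k^3 + 7.127*k^2 + 29.8257*k + 1.1505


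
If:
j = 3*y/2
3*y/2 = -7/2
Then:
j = -7/2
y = -7/3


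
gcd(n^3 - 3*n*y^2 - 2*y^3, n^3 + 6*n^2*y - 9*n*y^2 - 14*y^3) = -n^2 + n*y + 2*y^2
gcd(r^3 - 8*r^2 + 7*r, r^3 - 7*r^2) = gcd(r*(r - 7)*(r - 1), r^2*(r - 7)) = r^2 - 7*r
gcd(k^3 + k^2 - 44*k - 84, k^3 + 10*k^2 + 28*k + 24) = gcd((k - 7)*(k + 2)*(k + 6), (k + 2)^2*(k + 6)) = k^2 + 8*k + 12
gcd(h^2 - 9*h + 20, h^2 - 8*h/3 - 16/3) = h - 4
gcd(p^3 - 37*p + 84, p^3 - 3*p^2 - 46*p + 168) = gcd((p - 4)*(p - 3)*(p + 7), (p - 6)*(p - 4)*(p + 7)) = p^2 + 3*p - 28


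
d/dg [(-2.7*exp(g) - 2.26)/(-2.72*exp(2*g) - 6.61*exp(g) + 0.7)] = (-(2.7*exp(g) + 2.26)*(5.44*exp(g) + 6.61) + 7.344*exp(2*g) + 17.847*exp(g) - 1.89)*exp(g)/(2.72*exp(2*g) + 6.61*exp(g) - 0.7)^2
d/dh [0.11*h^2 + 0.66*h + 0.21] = 0.22*h + 0.66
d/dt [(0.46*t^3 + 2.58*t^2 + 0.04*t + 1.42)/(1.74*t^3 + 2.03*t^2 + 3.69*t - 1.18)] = (4.44089209850063e-16*t^5 - 3.5554*t^4 + 3.2556*t^3 + 0.398200000000003*t^2 - 11.854*t - 5.287)/(3.0276*t^6 + 7.0644*t^5 + 16.9621*t^4 + 10.875*t^3 + 8.8253*t^2 - 8.7084*t + 1.3924)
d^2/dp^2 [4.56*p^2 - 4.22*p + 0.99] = 9.12000000000000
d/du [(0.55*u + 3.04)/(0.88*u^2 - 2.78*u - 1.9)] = (-0.484*u^2 - 5.3504*u + 7.4062)/(0.7744*u^4 - 4.8928*u^3 + 4.3844*u^2 + 10.564*u + 3.61)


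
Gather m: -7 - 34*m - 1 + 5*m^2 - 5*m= 5*m^2 - 39*m - 8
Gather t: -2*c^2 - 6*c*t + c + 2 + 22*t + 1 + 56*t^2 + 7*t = -2*c^2 + c + 56*t^2 + t*(29 - 6*c) + 3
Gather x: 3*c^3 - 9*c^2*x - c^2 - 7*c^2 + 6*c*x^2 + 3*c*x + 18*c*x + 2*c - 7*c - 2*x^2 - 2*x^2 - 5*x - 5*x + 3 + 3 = 3*c^3 - 8*c^2 - 5*c + x^2*(6*c - 4) + x*(-9*c^2 + 21*c - 10) + 6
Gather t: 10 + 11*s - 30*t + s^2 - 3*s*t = s^2 + 11*s + t*(-3*s - 30) + 10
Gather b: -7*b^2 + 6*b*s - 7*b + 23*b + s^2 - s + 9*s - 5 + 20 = -7*b^2 + b*(6*s + 16) + s^2 + 8*s + 15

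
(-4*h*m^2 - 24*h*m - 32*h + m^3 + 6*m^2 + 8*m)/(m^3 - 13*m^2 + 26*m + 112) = (-4*h*m - 16*h + m^2 + 4*m)/(m^2 - 15*m + 56)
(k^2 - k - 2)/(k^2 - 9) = (k^2 - k - 2)/(k^2 - 9)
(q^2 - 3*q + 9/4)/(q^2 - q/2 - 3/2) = (q - 3/2)/(q + 1)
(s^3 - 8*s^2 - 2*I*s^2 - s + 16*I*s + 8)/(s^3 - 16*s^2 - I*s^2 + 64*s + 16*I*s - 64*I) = (s - I)/(s - 8)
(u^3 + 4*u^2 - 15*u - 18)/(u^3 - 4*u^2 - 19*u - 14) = (u^2 + 3*u - 18)/(u^2 - 5*u - 14)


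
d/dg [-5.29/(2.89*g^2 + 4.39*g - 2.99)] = (30.5762*g + 23.2231)/(2.89*g^2 + 4.39*g - 2.99)^2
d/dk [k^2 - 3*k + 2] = 2*k - 3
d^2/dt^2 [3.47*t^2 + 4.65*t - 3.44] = 6.94000000000000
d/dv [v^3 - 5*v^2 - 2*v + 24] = 3*v^2 - 10*v - 2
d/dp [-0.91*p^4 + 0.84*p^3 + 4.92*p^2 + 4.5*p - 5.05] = -3.64*p^3 + 2.52*p^2 + 9.84*p + 4.5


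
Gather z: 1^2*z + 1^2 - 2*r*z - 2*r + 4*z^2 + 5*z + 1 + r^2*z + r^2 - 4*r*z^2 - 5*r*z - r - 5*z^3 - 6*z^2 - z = r^2 - 3*r - 5*z^3 + z^2*(-4*r - 2) + z*(r^2 - 7*r + 5) + 2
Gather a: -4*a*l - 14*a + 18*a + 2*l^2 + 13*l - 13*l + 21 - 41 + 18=a*(4 - 4*l) + 2*l^2 - 2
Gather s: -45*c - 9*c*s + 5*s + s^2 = -45*c + s^2 + s*(5 - 9*c)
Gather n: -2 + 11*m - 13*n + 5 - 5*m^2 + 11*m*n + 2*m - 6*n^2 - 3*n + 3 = -5*m^2 + 13*m - 6*n^2 + n*(11*m - 16) + 6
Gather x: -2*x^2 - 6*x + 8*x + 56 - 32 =-2*x^2 + 2*x + 24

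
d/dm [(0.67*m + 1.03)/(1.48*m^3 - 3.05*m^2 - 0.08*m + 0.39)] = (-1.9832*m^3 - 2.5297*m^2 + 6.283*m + 0.3437)/(2.1904*m^6 - 9.028*m^5 + 9.0657*m^4 + 1.6424*m^3 - 2.3726*m^2 - 0.0624*m + 0.1521)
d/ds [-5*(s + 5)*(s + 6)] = -10*s - 55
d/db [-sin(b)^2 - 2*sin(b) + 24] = -2*(sin(b) + 1)*cos(b)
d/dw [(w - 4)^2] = 2*w - 8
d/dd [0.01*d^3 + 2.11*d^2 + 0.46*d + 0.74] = 0.03*d^2 + 4.22*d + 0.46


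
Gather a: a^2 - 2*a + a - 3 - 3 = a^2 - a - 6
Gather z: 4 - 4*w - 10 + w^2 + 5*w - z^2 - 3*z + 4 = w^2 + w - z^2 - 3*z - 2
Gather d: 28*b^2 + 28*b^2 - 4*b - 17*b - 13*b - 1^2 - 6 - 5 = 56*b^2 - 34*b - 12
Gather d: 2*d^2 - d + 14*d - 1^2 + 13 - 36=2*d^2 + 13*d - 24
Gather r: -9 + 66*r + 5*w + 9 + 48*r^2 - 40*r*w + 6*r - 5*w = 48*r^2 + r*(72 - 40*w)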